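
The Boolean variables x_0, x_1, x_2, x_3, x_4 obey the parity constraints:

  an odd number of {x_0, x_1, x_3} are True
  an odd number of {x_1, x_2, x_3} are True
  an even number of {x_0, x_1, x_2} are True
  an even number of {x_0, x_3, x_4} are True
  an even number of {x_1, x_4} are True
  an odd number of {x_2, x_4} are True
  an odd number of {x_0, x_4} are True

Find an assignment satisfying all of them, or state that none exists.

Adding constraints 1, 4, 5 mod 2: every variable appears an even number of times on the left, so the left side is 0.
But the right sides sum to 1 (mod 2). 0 ≠ 1 — the system is inconsistent.

Unsatisfiable — no assignment works.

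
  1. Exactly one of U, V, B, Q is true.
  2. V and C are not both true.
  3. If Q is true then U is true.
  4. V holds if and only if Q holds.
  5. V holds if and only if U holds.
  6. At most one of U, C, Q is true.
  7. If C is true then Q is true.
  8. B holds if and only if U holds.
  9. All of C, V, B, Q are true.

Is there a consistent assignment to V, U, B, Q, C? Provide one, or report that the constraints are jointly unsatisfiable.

UNSATISFIABLE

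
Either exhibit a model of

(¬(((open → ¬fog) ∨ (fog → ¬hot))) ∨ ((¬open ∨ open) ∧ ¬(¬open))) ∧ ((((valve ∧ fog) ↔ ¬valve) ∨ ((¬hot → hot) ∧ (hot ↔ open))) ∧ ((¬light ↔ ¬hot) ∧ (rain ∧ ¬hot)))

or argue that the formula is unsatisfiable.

light = False, rain = True, open = True, fog = False, valve = True, hot = False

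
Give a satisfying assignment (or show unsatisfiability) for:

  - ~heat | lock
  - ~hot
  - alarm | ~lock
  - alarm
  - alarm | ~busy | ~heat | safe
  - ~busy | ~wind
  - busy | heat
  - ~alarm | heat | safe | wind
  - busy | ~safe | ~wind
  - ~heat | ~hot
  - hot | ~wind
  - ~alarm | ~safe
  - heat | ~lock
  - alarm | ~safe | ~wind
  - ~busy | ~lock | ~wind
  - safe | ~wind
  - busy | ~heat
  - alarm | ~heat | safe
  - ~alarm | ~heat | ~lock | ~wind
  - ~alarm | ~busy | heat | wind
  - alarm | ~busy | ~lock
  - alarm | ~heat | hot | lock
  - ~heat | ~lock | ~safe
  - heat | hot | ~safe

alarm = True; lock = True; wind = False; safe = False; hot = False; heat = True; busy = True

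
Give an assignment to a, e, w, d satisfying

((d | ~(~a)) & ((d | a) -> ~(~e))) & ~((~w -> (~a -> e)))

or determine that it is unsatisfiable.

Case a = True: the conjunct ~((~w -> (~a -> e))) becomes ~((~w -> True)) = False.
Case a = False: the formula simplifies to (d & (d -> ~(~e))) & ~((~w -> e)).
  e = True: the conjunct ~((~w -> e)) becomes ~((~w -> True)) = False.
  e = False: simplifies to (d & ~d) & ~w.
    d = True: the conjunct ~d is False.
    d = False: the conjunct d is False.
Both cases fail — unsatisfiable.

The formula is unsatisfiable.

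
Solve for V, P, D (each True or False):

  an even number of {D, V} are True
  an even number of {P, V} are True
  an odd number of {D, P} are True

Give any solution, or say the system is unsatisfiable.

No satisfying assignment exists.

Adding constraints 1, 2, 3 mod 2: every variable appears an even number of times on the left, so the left side is 0.
But the right sides sum to 1 (mod 2). 0 ≠ 1 — the system is inconsistent.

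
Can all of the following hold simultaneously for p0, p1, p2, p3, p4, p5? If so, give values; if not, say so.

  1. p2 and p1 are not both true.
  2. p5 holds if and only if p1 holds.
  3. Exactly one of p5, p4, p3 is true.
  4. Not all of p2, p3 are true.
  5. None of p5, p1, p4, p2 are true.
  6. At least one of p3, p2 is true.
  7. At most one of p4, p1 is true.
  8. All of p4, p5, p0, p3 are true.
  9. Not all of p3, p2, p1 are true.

The formula is unsatisfiable.

Case p4 = True:
  Constraint (5) is violated (p4=T) — contradiction.
Case p4 = False:
  Constraint (8) is violated (p4=F) — contradiction.
Both cases fail — unsatisfiable.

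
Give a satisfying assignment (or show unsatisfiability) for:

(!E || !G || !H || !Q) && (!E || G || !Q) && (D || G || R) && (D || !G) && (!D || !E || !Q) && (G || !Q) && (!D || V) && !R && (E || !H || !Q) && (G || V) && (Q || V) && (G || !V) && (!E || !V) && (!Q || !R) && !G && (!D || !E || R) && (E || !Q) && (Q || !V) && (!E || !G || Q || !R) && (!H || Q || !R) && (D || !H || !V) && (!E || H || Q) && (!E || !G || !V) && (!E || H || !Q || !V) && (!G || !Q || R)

Case Q = True:
  (G || !Q) forces G = True.
  Clause (!G) is falsified — contradiction.
Case Q = False:
  (!R) forces R = False.
  (Q || V) forces V = True.
  Clause (Q || !V) is falsified — contradiction.
Both cases fail, so the formula is unsatisfiable.

Unsatisfiable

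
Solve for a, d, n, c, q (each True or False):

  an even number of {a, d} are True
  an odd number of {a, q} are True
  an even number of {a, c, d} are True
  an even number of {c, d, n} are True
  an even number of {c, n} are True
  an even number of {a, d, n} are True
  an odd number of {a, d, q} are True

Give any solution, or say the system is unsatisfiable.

a = False; d = False; n = False; c = False; q = True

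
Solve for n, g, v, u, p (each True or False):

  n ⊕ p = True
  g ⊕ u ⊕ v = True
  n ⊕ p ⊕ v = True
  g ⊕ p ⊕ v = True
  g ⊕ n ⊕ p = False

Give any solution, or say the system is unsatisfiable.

n=T, g=T, v=F, u=F, p=F

n ⊕ p = T ⊕ F = True ✓
g ⊕ u ⊕ v = T ⊕ F ⊕ F = True ✓
n ⊕ p ⊕ v = T ⊕ F ⊕ F = True ✓
g ⊕ p ⊕ v = T ⊕ F ⊕ F = True ✓
g ⊕ n ⊕ p = T ⊕ T ⊕ F = False ✓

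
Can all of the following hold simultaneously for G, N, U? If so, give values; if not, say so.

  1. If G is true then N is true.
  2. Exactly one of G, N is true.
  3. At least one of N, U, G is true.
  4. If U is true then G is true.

G=F; N=T; U=F

  (1) G=F ⇒ N: vacuous ✓
  (2) {G, N}: 1 true — exactly one ✓
  (3) {N, U, G}: 1 true — at least one ✓
  (4) U=F ⇒ G: vacuous ✓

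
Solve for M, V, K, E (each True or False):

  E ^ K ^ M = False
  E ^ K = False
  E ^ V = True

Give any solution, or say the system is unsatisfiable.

M=F, V=T, K=F, E=F

E ^ K ^ M = F ^ F ^ F = False ✓
E ^ K = F ^ F = False ✓
E ^ V = F ^ T = True ✓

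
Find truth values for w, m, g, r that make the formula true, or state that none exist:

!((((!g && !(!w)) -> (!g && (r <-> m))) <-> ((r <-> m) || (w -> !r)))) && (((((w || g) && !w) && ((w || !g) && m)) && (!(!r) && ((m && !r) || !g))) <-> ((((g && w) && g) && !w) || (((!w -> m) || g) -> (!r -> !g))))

No satisfying assignment exists.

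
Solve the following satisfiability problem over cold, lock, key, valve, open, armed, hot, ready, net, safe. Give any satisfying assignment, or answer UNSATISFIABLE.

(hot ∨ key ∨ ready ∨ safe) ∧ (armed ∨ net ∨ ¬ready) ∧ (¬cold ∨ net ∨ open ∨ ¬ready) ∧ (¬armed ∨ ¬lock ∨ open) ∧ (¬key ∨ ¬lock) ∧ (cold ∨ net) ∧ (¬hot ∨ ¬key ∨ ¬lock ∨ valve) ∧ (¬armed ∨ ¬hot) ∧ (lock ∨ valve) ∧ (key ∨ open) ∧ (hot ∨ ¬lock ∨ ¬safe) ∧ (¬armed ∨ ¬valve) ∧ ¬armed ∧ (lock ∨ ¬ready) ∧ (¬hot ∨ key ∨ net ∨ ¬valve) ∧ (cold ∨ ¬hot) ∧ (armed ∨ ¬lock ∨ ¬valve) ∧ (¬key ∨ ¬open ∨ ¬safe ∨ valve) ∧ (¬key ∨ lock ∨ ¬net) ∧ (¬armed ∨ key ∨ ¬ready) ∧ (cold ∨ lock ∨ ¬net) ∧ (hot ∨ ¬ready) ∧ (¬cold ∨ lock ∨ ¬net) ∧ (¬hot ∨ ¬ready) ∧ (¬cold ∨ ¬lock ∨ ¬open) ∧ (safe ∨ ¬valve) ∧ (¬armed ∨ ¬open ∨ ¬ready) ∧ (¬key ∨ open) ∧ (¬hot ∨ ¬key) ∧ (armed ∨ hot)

Case armed = True:
  Clause (¬armed) is falsified — contradiction.
Case armed = False:
  (armed ∨ hot) forces hot = True.
  (cold ∨ ¬hot) forces cold = True.
  (¬hot ∨ ¬ready) forces ready = False.
  (¬hot ∨ ¬key) forces key = False.
  (key ∨ open) forces open = True.
  (¬cold ∨ ¬lock ∨ ¬open) forces lock = False.
  (lock ∨ valve) forces valve = True.
  (¬hot ∨ key ∨ net ∨ ¬valve) forces net = True.
  Clause (¬cold ∨ lock ∨ ¬net) is falsified — contradiction.
Both cases fail, so the formula is unsatisfiable.

UNSATISFIABLE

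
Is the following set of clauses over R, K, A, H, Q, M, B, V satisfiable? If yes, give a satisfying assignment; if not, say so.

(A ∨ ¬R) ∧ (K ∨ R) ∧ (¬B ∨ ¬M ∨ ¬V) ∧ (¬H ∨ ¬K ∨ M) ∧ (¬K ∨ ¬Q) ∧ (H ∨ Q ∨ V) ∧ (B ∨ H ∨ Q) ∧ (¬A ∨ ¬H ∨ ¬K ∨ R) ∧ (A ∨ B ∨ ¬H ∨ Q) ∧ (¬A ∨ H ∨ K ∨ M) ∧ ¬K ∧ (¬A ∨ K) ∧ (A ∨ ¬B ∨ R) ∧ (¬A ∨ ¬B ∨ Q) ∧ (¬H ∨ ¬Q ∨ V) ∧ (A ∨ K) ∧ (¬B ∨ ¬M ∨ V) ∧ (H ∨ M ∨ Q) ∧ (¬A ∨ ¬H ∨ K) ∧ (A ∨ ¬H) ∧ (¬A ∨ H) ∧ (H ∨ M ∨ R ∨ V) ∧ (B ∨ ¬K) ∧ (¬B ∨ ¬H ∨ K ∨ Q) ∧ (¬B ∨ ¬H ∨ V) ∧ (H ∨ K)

Unsatisfiable — no assignment works.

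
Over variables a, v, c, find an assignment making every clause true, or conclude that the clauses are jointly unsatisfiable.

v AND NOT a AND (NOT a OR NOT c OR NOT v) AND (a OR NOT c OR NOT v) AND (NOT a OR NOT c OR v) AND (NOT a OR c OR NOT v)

a = False, v = True, c = False

Unit clause (v) forces v = True.
Unit clause (NOT a) forces a = False.
In (a OR NOT c OR NOT v) only NOT c is left, so c = False.
Check each clause:
  (v): v holds.
  (NOT a): NOT a holds.
  (NOT a OR NOT c OR NOT v): NOT a holds.
  (a OR NOT c OR NOT v): NOT c holds.
  (NOT a OR NOT c OR v): NOT a holds.
  (NOT a OR c OR NOT v): NOT a holds.
All clauses satisfied.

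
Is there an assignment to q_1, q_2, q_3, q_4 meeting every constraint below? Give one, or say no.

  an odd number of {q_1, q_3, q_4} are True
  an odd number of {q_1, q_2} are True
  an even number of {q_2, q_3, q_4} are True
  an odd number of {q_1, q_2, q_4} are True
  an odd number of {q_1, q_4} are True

q_1 = True; q_2 = False; q_3 = False; q_4 = False

{q_1, q_3, q_4}: 1 true → odd ✓
{q_1, q_2}: 1 true → odd ✓
{q_2, q_3, q_4}: 0 true → even ✓
{q_1, q_2, q_4}: 1 true → odd ✓
{q_1, q_4}: 1 true → odd ✓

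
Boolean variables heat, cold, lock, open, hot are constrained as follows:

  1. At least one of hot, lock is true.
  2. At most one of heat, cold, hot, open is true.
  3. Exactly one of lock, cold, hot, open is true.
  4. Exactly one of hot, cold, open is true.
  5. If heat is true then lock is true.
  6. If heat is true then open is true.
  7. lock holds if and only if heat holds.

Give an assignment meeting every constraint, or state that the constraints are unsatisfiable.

heat=F, cold=F, lock=F, open=F, hot=T

  (1) {hot, lock}: 1 true — at least one ✓
  (2) {heat, cold, hot, open}: 1 true — at most one ✓
  (3) {lock, cold, hot, open}: 1 true — exactly one ✓
  (4) {hot, cold, open}: 1 true — exactly one ✓
  (5) heat=F ⇒ lock: vacuous ✓
  (6) heat=F ⇒ open: vacuous ✓
  (7) lock=F, heat=F — same ✓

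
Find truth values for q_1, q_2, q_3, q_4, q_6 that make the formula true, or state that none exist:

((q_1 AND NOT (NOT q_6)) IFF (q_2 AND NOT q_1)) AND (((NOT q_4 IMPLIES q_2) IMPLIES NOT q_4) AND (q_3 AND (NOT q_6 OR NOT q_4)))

q_1=F, q_2=F, q_3=T, q_4=F, q_6=F

  (q_1 AND NOT (NOT q_6)) IFF (q_2 AND NOT q_1) = True
    q_1 AND NOT (NOT q_6) = False
      NOT (NOT q_6) = False
        NOT q_6 = True
    q_2 AND NOT q_1 = False
      NOT q_1 = True
  ((NOT q_4 IMPLIES q_2) IMPLIES NOT q_4) AND (q_3 AND (NOT q_6 OR NOT q_4)) = True
    (NOT q_4 IMPLIES q_2) IMPLIES NOT q_4 = True
      NOT q_4 IMPLIES q_2 = False
        NOT q_4 = True
      NOT q_4 = True
    q_3 AND (NOT q_6 OR NOT q_4) = True
      NOT q_6 OR NOT q_4 = True
        NOT q_6 = True
        NOT q_4 = True
Both conjuncts True, so the formula holds.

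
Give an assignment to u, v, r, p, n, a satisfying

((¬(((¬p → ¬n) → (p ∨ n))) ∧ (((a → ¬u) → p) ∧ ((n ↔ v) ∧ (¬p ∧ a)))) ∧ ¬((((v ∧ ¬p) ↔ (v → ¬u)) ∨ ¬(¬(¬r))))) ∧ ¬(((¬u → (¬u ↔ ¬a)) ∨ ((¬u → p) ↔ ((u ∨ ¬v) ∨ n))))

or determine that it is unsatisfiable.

The formula is unsatisfiable.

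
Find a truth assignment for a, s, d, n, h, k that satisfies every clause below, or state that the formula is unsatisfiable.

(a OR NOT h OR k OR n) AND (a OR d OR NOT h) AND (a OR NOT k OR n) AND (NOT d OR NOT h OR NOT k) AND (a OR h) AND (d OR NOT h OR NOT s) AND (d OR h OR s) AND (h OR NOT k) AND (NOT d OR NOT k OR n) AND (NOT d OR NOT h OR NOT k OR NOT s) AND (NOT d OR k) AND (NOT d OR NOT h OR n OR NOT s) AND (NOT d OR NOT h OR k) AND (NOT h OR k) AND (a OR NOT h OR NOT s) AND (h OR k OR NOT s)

Try a = False:
  (a OR h) forces h = True.
  (a OR d OR NOT h) forces d = True.
  (NOT d OR NOT h OR NOT k) forces k = False.
  clause (NOT d OR k) is falsified — backtrack.
So a = True.
Set s = False.
Set d = False.
  then (d OR h OR s) forces h = True.
  then (NOT h OR k) forces k = True.
Set n = False.
All clauses satisfied.

a = True, s = False, d = False, n = False, h = True, k = True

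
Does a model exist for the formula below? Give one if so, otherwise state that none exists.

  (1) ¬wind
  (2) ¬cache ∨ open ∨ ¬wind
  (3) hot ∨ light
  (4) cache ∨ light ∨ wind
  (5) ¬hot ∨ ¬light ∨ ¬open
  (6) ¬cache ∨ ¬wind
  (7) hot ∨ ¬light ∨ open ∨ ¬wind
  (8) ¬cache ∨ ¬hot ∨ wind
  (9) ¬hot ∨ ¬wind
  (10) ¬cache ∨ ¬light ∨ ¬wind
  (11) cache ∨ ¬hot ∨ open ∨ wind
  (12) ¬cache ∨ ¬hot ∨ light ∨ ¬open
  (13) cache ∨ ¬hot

Unit clause (¬wind) forces wind = False.
Try hot = True:
  (¬cache ∨ ¬hot ∨ wind) forces cache = False.
  clause (cache ∨ ¬hot) is falsified — backtrack.
So hot = False.
  then (hot ∨ light) forces light = True.
Set cache = False.
Set open = False.
All clauses satisfied.

wind=F, hot=F, light=T, cache=F, open=F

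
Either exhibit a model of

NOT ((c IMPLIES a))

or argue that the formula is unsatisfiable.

a = False, c = True

  NOT ((c IMPLIES a)) = True
    c IMPLIES a = False
The formula evaluates to True.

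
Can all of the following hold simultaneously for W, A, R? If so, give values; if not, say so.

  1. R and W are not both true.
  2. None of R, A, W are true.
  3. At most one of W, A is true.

W = False; A = False; R = False

  (1) R=F, W=F — not both ✓
  (2) {R, A, W}: 0 true — none ✓
  (3) {W, A}: 0 true — at most one ✓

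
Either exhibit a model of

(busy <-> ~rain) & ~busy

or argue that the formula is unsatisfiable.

rain=T, busy=F

  busy <-> ~rain = True
    ~rain = False
  ~busy = True
Both conjuncts True, so the formula holds.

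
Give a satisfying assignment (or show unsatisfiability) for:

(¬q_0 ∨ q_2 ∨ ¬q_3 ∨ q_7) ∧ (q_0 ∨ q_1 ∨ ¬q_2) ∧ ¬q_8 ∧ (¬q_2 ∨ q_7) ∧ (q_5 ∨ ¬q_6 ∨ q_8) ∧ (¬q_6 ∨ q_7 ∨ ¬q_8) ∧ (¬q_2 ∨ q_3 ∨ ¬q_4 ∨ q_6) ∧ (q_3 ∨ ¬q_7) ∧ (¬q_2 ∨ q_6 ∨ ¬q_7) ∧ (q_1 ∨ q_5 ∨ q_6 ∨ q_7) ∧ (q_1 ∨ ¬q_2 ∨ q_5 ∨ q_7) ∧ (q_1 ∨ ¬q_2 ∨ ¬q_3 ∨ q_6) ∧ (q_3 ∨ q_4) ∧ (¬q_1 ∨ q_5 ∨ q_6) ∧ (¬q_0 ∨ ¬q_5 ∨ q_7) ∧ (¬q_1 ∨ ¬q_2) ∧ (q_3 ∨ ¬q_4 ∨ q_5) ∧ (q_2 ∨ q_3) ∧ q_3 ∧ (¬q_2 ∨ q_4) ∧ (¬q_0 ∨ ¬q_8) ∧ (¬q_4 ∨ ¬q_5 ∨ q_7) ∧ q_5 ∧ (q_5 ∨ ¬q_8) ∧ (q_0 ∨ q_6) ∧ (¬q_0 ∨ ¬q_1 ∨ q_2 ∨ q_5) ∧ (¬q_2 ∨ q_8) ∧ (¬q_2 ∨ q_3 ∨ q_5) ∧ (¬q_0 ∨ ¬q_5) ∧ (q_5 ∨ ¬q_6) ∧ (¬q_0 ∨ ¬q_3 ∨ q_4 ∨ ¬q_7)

Unit clause (¬q_8) forces q_8 = False.
Unit clause (q_3) forces q_3 = True.
Unit clause (q_5) forces q_5 = True.
In (¬q_2 ∨ q_8) only ¬q_2 is left, so q_2 = False.
In (¬q_0 ∨ ¬q_5) only ¬q_0 is left, so q_0 = False.
In (q_0 ∨ q_6) only q_6 is left, so q_6 = True.
Set q_1 = True.
Set q_4 = True.
  then (¬q_4 ∨ ¬q_5 ∨ q_7) forces q_7 = True.
All clauses satisfied.

q_0=F, q_1=T, q_2=F, q_3=T, q_4=T, q_5=T, q_6=T, q_7=T, q_8=F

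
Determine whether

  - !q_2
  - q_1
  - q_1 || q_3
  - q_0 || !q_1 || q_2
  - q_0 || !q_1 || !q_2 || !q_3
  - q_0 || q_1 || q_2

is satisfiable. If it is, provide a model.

q_0 = True, q_1 = True, q_2 = False, q_3 = False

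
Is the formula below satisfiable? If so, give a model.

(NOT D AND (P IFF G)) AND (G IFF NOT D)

P=T; G=T; D=F

  NOT D AND (P IFF G) = True
    NOT D = True
    P IFF G = True
  G IFF NOT D = True
    NOT D = True
Both conjuncts True, so the formula holds.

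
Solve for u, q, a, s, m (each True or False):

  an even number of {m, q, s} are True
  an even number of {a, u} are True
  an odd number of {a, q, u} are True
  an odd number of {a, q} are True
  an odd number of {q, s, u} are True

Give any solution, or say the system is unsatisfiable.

u = False; q = True; a = False; s = False; m = True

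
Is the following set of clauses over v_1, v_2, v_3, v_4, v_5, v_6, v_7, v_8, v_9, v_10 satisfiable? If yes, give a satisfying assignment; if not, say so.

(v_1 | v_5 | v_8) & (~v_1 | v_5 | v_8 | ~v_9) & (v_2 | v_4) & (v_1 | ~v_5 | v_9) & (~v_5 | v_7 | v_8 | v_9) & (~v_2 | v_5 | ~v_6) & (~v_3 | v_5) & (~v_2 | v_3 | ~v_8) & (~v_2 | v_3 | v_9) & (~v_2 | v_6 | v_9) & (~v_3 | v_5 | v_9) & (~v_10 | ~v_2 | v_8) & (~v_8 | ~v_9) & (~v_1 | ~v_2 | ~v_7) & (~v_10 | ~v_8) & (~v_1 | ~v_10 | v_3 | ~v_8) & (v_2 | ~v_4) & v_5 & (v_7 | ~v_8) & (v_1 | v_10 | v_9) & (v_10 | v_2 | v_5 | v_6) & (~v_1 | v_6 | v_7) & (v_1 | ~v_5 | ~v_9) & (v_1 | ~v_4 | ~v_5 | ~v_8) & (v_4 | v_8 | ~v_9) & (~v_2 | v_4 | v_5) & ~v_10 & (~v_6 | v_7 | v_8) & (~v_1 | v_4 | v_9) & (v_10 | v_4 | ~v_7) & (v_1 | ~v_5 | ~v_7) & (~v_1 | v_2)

Unsatisfiable

Case v_1 = True:
  (v_5) forces v_5 = True.
  (~v_10) forces v_10 = False.
  (~v_1 | v_2) forces v_2 = True.
  (~v_1 | ~v_2 | ~v_7) forces v_7 = False.
  (v_7 | ~v_8) forces v_8 = False.
  (~v_5 | v_7 | v_8 | v_9) forces v_9 = True.
  (~v_1 | v_6 | v_7) forces v_6 = True.
  Clause (~v_6 | v_7 | v_8) is falsified — contradiction.
Case v_1 = False:
  (v_5) forces v_5 = True.
  (v_1 | ~v_5 | v_9) forces v_9 = True.
  Clause (v_1 | ~v_5 | ~v_9) is falsified — contradiction.
Both cases fail, so the formula is unsatisfiable.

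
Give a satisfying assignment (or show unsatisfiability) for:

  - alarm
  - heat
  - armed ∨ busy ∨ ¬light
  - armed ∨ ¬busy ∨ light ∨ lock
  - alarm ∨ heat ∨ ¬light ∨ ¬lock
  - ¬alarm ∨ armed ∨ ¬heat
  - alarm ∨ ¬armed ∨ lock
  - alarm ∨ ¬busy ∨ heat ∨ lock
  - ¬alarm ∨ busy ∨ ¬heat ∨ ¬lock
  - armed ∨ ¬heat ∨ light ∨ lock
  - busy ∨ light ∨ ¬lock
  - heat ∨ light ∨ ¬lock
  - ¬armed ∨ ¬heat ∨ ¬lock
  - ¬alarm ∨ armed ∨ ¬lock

Unit clause (alarm) forces alarm = True.
Unit clause (heat) forces heat = True.
In (¬alarm ∨ armed ∨ ¬heat) only armed is left, so armed = True.
In (¬armed ∨ ¬heat ∨ ¬lock) only ¬lock is left, so lock = False.
Set light = False.
Set busy = False.
All clauses satisfied.

lock: False, light: False, armed: True, alarm: True, heat: True, busy: False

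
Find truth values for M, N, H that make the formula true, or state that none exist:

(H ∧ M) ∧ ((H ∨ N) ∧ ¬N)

M=T; N=F; H=T

  H ∧ M = True
  (H ∨ N) ∧ ¬N = True
    H ∨ N = True
    ¬N = True
Both conjuncts True, so the formula holds.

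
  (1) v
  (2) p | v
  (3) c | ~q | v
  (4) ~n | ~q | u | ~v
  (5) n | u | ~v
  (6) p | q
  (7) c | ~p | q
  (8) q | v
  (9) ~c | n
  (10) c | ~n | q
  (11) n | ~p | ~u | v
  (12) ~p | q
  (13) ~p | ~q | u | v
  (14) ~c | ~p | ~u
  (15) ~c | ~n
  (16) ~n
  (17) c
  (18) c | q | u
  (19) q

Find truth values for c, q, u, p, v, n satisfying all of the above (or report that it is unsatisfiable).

Case c = True:
  (v) forces v = True.
  (~c | n) forces n = True.
  Clause (~c | ~n) is falsified — contradiction.
Case c = False:
  Clause (c) is falsified — contradiction.
Both cases fail, so the formula is unsatisfiable.

No satisfying assignment exists.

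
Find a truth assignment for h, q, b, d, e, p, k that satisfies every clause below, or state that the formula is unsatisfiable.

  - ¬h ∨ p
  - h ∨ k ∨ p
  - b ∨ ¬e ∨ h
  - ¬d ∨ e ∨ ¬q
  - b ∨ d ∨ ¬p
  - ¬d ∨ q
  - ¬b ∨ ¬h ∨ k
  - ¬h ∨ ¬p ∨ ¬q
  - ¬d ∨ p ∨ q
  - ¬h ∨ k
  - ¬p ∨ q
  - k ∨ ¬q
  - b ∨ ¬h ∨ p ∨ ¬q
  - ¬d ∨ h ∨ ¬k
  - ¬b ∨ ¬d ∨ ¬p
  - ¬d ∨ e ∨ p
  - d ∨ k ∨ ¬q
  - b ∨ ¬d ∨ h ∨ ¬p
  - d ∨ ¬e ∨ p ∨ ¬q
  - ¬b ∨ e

h = False; q = True; b = False; d = False; e = False; p = False; k = True

Try h = True:
  (¬h ∨ p) forces p = True.
  (¬h ∨ ¬p ∨ ¬q) forces q = False.
  clause (¬p ∨ q) is falsified — backtrack.
So h = False.
Set q = True.
  then (k ∨ ¬q) forces k = True.
  then (¬d ∨ h ∨ ¬k) forces d = False.
Set b = False.
  then (b ∨ ¬e ∨ h) forces e = False.
  then (b ∨ d ∨ ¬p) forces p = False.
All clauses satisfied.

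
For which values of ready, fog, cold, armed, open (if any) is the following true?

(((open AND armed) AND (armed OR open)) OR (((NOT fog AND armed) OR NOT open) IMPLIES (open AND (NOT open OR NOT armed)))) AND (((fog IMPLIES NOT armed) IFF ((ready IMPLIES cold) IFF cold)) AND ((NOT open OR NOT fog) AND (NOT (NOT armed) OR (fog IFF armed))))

ready = True, fog = False, cold = False, armed = True, open = True

  ((open AND armed) AND (armed OR open)) OR (((NOT fog AND armed) OR NOT open) IMPLIES (open AND (NOT open OR NOT armed))) = True
    (open AND armed) AND (armed OR open) = True
      open AND armed = True
      armed OR open = True
    ((NOT fog AND armed) OR NOT open) IMPLIES (open AND (NOT open OR NOT armed)) = False
      (NOT fog AND armed) OR NOT open = True
        NOT fog AND armed = True
          NOT fog = True
        NOT open = False
      open AND (NOT open OR NOT armed) = False
        NOT open OR NOT armed = False
          NOT open = False
          NOT armed = False
  ((fog IMPLIES NOT armed) IFF ((ready IMPLIES cold) IFF cold)) AND ((NOT open OR NOT fog) AND (NOT (NOT armed) OR (fog IFF armed))) = True
    (fog IMPLIES NOT armed) IFF ((ready IMPLIES cold) IFF cold) = True
      fog IMPLIES NOT armed = True
        NOT armed = False
      (ready IMPLIES cold) IFF cold = True
        ready IMPLIES cold = False
    (NOT open OR NOT fog) AND (NOT (NOT armed) OR (fog IFF armed)) = True
      NOT open OR NOT fog = True
        NOT open = False
        NOT fog = True
      NOT (NOT armed) OR (fog IFF armed) = True
        NOT (NOT armed) = True
          NOT armed = False
        fog IFF armed = False
Both conjuncts True, so the formula holds.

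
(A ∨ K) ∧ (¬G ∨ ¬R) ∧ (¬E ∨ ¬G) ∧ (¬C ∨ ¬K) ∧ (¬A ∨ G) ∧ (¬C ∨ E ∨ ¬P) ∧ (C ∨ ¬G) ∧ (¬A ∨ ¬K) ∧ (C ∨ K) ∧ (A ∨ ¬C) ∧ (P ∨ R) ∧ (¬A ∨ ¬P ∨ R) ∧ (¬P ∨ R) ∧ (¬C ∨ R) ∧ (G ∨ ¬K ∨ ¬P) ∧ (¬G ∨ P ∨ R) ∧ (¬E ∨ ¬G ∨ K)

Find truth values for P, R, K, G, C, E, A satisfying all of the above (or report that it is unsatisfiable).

Set P = False.
  then (P ∨ R) forces R = True.
  then (¬G ∨ ¬R) forces G = False.
  then (¬A ∨ G) forces A = False.
  then (A ∨ ¬C) forces C = False.
  then (A ∨ K) forces K = True.
Set E = False.
All clauses satisfied.

P = False, R = True, K = True, G = False, C = False, E = False, A = False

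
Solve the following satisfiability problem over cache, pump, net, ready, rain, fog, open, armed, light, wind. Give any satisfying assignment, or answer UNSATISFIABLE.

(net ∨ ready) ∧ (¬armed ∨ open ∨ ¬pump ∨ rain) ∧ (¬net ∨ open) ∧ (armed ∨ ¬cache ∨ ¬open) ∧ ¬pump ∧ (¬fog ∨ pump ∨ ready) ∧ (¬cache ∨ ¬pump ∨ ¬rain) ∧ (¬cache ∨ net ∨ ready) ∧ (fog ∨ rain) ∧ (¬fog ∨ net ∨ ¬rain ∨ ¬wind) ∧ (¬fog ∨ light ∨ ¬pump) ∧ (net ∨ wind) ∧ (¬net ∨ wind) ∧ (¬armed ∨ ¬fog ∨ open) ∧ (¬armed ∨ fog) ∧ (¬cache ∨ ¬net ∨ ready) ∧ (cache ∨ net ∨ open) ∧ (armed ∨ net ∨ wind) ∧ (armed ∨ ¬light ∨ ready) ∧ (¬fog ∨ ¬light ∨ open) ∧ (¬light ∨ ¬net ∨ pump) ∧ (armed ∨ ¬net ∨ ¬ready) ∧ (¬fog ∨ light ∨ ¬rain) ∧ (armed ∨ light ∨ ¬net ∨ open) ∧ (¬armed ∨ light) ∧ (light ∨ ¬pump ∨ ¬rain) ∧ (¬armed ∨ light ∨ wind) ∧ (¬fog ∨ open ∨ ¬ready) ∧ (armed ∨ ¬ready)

cache = False, pump = False, net = False, ready = True, rain = False, fog = True, open = True, armed = True, light = True, wind = True

Unit clause (¬pump) forces pump = False.
Set cache = False.
Set net = False.
  then (net ∨ ready) forces ready = True.
  then (net ∨ wind) forces wind = True.
  then (cache ∨ net ∨ open) forces open = True.
  then (armed ∨ ¬ready) forces armed = True.
  then (¬armed ∨ fog) forces fog = True.
  then (¬armed ∨ light) forces light = True.
  then (¬fog ∨ net ∨ ¬rain ∨ ¬wind) forces rain = False.
All clauses satisfied.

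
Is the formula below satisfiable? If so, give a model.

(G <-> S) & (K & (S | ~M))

K: True, S: True, M: False, G: True

  G <-> S = True
  K & (S | ~M) = True
    S | ~M = True
      ~M = True
Both conjuncts True, so the formula holds.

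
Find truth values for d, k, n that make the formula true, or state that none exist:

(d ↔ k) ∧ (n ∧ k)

d = True, k = True, n = True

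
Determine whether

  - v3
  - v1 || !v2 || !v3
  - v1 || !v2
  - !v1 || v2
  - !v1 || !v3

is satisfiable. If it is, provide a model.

v1 = False, v2 = False, v3 = True

Unit clause (v3) forces v3 = True.
In (!v1 || !v3) only !v1 is left, so v1 = False.
In (v1 || !v2 || !v3) only !v2 is left, so v2 = False.
Check each clause:
  (v3): v3 holds.
  (v1 || !v2 || !v3): !v2 holds.
  (v1 || !v2): !v2 holds.
  (!v1 || v2): !v1 holds.
  (!v1 || !v3): !v1 holds.
All clauses satisfied.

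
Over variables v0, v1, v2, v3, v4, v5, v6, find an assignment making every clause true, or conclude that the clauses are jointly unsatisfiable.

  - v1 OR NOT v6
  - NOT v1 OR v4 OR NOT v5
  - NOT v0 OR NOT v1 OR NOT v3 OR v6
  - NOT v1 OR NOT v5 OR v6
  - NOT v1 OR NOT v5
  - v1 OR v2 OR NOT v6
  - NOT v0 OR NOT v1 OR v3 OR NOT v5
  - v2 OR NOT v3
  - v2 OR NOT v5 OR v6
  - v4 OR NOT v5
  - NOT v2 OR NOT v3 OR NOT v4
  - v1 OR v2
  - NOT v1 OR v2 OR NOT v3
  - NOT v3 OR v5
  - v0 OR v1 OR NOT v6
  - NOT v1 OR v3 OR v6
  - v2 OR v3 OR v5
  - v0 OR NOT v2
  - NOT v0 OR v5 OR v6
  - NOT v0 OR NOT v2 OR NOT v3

v0: True, v1: True, v2: True, v3: False, v4: False, v5: False, v6: True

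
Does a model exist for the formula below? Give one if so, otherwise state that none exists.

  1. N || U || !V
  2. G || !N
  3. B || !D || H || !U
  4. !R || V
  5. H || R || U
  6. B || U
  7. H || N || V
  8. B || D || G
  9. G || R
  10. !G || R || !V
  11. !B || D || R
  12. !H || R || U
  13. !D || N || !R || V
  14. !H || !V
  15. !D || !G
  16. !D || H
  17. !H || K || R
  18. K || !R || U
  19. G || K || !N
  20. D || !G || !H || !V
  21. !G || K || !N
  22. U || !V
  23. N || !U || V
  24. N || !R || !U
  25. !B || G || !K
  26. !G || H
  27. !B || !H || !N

Try G = False:
  (G || !N) forces N = False.
  (G || R) forces R = True.
  (!R || V) forces V = True.
  (N || U || !V) forces U = True.
  clause (N || !R || !U) is falsified — backtrack.
So G = True.
  then (!D || !G) forces D = False.
  then (!G || H) forces H = True.
  then (!H || !V) forces V = False.
  then (!R || V) forces R = False.
  then (!B || D || R) forces B = False.
  then (!H || R || U) forces U = True.
  then (!H || K || R) forces K = True.
  then (N || !U || V) forces N = True.
All clauses satisfied.

G = True; V = False; N = True; K = True; U = True; H = True; B = False; R = False; D = False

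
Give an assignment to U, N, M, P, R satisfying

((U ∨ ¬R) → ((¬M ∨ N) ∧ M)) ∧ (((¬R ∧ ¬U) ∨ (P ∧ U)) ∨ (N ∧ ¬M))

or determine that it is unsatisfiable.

U=F; N=T; M=F; P=F; R=T

  (U ∨ ¬R) → ((¬M ∨ N) ∧ M) = True
    U ∨ ¬R = False
      ¬R = False
    (¬M ∨ N) ∧ M = False
      ¬M ∨ N = True
        ¬M = True
  ((¬R ∧ ¬U) ∨ (P ∧ U)) ∨ (N ∧ ¬M) = True
    (¬R ∧ ¬U) ∨ (P ∧ U) = False
      ¬R ∧ ¬U = False
        ¬R = False
        ¬U = True
      P ∧ U = False
    N ∧ ¬M = True
      ¬M = True
Both conjuncts True, so the formula holds.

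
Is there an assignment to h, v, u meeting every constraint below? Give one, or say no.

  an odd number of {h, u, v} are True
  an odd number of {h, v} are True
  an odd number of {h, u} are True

h: True, v: False, u: False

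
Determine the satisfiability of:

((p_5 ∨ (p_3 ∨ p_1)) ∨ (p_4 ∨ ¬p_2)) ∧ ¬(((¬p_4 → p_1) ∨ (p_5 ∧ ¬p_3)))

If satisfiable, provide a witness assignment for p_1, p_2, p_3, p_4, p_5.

p_1=F, p_2=F, p_3=T, p_4=F, p_5=T

  (p_5 ∨ (p_3 ∨ p_1)) ∨ (p_4 ∨ ¬p_2) = True
    p_5 ∨ (p_3 ∨ p_1) = True
      p_3 ∨ p_1 = True
    p_4 ∨ ¬p_2 = True
      ¬p_2 = True
  ¬(((¬p_4 → p_1) ∨ (p_5 ∧ ¬p_3))) = True
    (¬p_4 → p_1) ∨ (p_5 ∧ ¬p_3) = False
      ¬p_4 → p_1 = False
        ¬p_4 = True
      p_5 ∧ ¬p_3 = False
        ¬p_3 = False
Both conjuncts True, so the formula holds.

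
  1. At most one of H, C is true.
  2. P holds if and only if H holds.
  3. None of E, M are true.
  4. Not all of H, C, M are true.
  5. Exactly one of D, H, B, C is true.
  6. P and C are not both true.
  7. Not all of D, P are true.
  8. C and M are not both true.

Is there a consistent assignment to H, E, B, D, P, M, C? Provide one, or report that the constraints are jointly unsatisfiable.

H=F, E=F, B=F, D=T, P=F, M=F, C=F

  (1) {H, C}: 0 true — at most one ✓
  (2) P=F, H=F — same ✓
  (3) {E, M}: 0 true — none ✓
  (4) {H, C, M}: 0/3 true — not all ✓
  (5) {D, H, B, C}: 1 true — exactly one ✓
  (6) P=F, C=F — not both ✓
  (7) {D, P}: 1/2 true — not all ✓
  (8) C=F, M=F — not both ✓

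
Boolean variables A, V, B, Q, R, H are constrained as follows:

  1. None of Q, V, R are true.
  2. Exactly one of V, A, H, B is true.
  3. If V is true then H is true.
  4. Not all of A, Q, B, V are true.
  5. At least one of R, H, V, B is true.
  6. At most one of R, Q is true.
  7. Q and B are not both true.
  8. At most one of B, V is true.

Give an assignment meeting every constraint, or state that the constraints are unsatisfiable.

A=F; V=F; B=T; Q=F; R=F; H=F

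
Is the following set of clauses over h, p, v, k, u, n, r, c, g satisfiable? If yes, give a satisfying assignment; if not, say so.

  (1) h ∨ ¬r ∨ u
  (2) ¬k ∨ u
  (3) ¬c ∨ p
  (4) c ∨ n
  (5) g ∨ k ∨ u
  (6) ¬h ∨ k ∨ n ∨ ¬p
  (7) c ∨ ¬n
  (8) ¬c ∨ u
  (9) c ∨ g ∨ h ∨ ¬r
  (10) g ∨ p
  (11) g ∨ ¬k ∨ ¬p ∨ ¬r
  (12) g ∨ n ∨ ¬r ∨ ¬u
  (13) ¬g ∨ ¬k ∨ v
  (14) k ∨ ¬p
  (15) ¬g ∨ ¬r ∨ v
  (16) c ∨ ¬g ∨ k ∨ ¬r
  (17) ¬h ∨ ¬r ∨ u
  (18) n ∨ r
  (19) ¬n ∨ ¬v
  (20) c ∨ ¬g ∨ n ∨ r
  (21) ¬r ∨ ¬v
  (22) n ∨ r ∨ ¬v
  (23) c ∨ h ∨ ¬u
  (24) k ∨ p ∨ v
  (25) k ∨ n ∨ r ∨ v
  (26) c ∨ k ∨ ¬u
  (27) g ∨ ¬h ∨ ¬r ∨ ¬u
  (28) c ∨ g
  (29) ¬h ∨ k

Set h = True.
  then (¬h ∨ k) forces k = True.
  then (¬k ∨ u) forces u = True.
Try p = False:
  (¬c ∨ p) forces c = False.
  (c ∨ n) forces n = True.
  clause (c ∨ ¬n) is falsified — backtrack.
So p = True.
Set v = False.
  then (¬g ∨ ¬k ∨ v) forces g = False.
  then (g ∨ ¬h ∨ ¬r ∨ ¬u) forces r = False.
  then (c ∨ g) forces c = True.
  then (n ∨ r) forces n = True.
All clauses satisfied.

h: True, p: True, v: False, k: True, u: True, n: True, r: False, c: True, g: False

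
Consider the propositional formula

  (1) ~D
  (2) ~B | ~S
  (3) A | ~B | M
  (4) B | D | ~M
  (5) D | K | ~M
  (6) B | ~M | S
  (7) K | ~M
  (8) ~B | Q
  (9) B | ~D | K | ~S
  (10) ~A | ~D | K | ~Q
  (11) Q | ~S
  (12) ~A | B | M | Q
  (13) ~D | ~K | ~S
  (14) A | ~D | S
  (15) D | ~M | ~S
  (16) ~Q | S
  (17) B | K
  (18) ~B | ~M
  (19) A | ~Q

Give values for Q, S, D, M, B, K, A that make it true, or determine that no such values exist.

Unit clause (~D) forces D = False.
Set Q = True.
  then (~Q | S) forces S = True.
  then (A | ~Q) forces A = True.
  then (~B | ~S) forces B = False.
  then (B | D | ~M) forces M = False.
  then (B | K) forces K = True.
All clauses satisfied.

Q = True; S = True; D = False; M = False; B = False; K = True; A = True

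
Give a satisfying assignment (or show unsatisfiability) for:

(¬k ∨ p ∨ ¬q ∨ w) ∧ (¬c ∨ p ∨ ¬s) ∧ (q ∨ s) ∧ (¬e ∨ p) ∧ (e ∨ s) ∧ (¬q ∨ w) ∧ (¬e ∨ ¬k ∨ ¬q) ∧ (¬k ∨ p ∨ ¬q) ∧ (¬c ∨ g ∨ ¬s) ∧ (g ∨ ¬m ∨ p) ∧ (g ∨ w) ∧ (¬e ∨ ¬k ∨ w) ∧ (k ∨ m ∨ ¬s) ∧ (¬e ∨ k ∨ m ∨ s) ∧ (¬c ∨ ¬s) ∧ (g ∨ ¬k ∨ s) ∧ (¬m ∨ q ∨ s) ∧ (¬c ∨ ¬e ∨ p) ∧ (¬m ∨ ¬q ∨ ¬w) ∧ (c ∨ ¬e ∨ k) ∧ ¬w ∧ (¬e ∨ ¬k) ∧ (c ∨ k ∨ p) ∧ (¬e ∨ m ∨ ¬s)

Unit clause (¬w) forces w = False.
In (¬q ∨ w) only ¬q is left, so q = False.
In (g ∨ w) only g is left, so g = True.
In (q ∨ s) only s is left, so s = True.
In (¬c ∨ ¬s) only ¬c is left, so c = False.
Set p = True.
Set m = True.
Set k = False.
  then (c ∨ ¬e ∨ k) forces e = False.
All clauses satisfied.

p = True; w = False; m = True; s = True; c = False; k = False; q = False; e = False; g = True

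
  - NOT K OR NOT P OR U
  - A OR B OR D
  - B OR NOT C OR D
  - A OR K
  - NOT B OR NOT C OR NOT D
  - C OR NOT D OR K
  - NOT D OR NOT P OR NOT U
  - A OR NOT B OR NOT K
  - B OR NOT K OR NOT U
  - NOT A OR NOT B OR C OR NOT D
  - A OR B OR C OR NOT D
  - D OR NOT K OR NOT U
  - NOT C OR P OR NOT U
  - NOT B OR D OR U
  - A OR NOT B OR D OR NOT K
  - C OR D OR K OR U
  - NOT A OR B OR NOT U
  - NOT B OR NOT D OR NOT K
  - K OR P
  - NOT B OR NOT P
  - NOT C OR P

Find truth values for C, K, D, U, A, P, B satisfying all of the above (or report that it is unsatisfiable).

Set C = True.
  then (NOT C OR P) forces P = True.
  then (NOT B OR NOT P) forces B = False.
  then (B OR NOT C OR D) forces D = True.
  then (NOT D OR NOT P OR NOT U) forces U = False.
  then (NOT K OR NOT P OR U) forces K = False.
  then (A OR K) forces A = True.
All clauses satisfied.

C = True, K = False, D = True, U = False, A = True, P = True, B = False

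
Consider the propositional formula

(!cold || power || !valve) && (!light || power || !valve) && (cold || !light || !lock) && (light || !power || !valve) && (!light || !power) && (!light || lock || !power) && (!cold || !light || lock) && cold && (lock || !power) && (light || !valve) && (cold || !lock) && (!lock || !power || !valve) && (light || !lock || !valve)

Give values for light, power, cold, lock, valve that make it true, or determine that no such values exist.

light=F, power=T, cold=T, lock=T, valve=F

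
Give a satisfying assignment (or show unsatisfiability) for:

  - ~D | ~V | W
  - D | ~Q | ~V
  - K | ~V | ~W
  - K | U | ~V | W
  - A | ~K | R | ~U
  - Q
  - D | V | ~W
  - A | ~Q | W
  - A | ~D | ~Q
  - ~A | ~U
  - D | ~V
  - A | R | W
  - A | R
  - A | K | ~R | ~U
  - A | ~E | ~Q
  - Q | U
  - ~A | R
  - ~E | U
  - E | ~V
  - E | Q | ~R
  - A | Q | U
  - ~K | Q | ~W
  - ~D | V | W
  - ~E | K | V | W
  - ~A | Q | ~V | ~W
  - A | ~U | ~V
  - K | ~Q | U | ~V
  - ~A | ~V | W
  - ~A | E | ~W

Unit clause (Q) forces Q = True.
Set K = True.
Set A = True.
  then (~A | ~U) forces U = False.
  then (~A | R) forces R = True.
  then (~E | U) forces E = False.
  then (E | ~V) forces V = False.
  then (~A | E | ~W) forces W = False.
  then (~D | V | W) forces D = False.
All clauses satisfied.

K = True, A = True, W = False, D = False, E = False, V = False, U = False, R = True, Q = True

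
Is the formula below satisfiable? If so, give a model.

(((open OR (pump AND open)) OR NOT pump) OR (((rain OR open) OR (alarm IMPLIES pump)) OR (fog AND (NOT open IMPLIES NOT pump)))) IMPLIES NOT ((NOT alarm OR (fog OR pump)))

rain = True, fog = False, open = False, alarm = True, pump = False

  (((open OR (pump AND open)) OR NOT pump) OR (((rain OR open) OR (alarm IMPLIES pump)) OR (fog AND (NOT open IMPLIES NOT pump)))) IMPLIES NOT ((NOT alarm OR (fog OR pump))) = True
    ((open OR (pump AND open)) OR NOT pump) OR (((rain OR open) OR (alarm IMPLIES pump)) OR (fog AND (NOT open IMPLIES NOT pump))) = True
      (open OR (pump AND open)) OR NOT pump = True
        open OR (pump AND open) = False
          pump AND open = False
        NOT pump = True
      ((rain OR open) OR (alarm IMPLIES pump)) OR (fog AND (NOT open IMPLIES NOT pump)) = True
        (rain OR open) OR (alarm IMPLIES pump) = True
          rain OR open = True
          alarm IMPLIES pump = False
        fog AND (NOT open IMPLIES NOT pump) = False
          NOT open IMPLIES NOT pump = True
            NOT open = True
            NOT pump = True
    NOT ((NOT alarm OR (fog OR pump))) = True
      NOT alarm OR (fog OR pump) = False
        NOT alarm = False
        fog OR pump = False
The formula evaluates to True.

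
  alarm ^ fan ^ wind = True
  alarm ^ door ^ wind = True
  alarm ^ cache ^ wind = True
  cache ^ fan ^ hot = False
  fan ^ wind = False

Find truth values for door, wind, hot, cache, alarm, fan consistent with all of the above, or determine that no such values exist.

door = False, wind = False, hot = False, cache = False, alarm = True, fan = False

alarm ^ fan ^ wind = T ^ F ^ F = True ✓
alarm ^ door ^ wind = T ^ F ^ F = True ✓
alarm ^ cache ^ wind = T ^ F ^ F = True ✓
cache ^ fan ^ hot = F ^ F ^ F = False ✓
fan ^ wind = F ^ F = False ✓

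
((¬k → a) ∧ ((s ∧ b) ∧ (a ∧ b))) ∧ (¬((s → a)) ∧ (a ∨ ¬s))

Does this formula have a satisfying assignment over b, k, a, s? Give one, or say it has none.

The formula is unsatisfiable.

Case a = True: the conjunct ¬((s → a)) becomes ¬((s → True)) = False.
Case a = False: the conjunct a is False.
Both cases fail — unsatisfiable.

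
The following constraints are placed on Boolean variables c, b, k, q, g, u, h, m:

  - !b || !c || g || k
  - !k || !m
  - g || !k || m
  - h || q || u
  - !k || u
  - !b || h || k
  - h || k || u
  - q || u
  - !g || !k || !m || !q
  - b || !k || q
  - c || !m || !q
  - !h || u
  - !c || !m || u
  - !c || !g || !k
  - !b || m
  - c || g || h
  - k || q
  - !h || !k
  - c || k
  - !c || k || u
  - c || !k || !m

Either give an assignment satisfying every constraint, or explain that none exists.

Set c = False.
  then (c || k) forces k = True.
  then (c || !k || !m) forces m = False.
  then (g || !k || m) forces g = True.
  then (!k || u) forces u = True.
  then (!b || m) forces b = False.
  then (!h || !k) forces h = False.
  then (b || !k || q) forces q = True.
All clauses satisfied.

c: False; b: False; k: True; q: True; g: True; u: True; h: False; m: False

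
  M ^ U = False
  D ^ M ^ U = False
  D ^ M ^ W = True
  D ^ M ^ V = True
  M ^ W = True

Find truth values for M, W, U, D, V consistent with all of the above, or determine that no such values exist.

M = True; W = False; U = True; D = False; V = False

M ^ U = T ^ T = False ✓
D ^ M ^ U = F ^ T ^ T = False ✓
D ^ M ^ W = F ^ T ^ F = True ✓
D ^ M ^ V = F ^ T ^ F = True ✓
M ^ W = T ^ F = True ✓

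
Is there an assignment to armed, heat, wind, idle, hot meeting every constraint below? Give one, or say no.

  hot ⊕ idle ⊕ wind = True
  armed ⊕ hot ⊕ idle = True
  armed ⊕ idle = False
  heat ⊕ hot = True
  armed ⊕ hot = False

armed = True, heat = False, wind = True, idle = True, hot = True

hot ⊕ idle ⊕ wind = T ⊕ T ⊕ T = True ✓
armed ⊕ hot ⊕ idle = T ⊕ T ⊕ T = True ✓
armed ⊕ idle = T ⊕ T = False ✓
heat ⊕ hot = F ⊕ T = True ✓
armed ⊕ hot = T ⊕ T = False ✓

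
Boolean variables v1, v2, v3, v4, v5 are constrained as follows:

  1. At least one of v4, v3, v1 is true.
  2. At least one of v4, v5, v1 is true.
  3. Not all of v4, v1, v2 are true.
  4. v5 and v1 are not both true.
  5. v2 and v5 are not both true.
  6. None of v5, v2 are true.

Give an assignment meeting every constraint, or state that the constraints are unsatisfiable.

v1 = True, v2 = False, v3 = True, v4 = False, v5 = False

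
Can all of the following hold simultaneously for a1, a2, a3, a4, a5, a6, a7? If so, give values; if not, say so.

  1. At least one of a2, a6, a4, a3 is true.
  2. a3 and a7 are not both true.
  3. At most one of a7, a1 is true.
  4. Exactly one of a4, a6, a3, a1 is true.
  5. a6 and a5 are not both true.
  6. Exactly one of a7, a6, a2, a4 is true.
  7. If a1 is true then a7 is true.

a1 = False; a2 = True; a3 = True; a4 = False; a5 = True; a6 = False; a7 = False

  (1) {a2, a6, a4, a3}: 2 true — at least one ✓
  (2) a3=T, a7=F — not both ✓
  (3) {a7, a1}: 0 true — at most one ✓
  (4) {a4, a6, a3, a1}: 1 true — exactly one ✓
  (5) a6=F, a5=T — not both ✓
  (6) {a7, a6, a2, a4}: 1 true — exactly one ✓
  (7) a1=F ⇒ a7: vacuous ✓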